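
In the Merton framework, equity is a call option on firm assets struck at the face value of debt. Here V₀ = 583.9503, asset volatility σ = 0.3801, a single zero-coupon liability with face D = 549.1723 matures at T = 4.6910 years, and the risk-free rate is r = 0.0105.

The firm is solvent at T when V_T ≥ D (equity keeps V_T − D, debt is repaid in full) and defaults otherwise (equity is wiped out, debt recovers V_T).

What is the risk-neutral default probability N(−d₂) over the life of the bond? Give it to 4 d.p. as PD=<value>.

d₁ = [ln(V₀/D) + (r + σ²/2)T] / (σ√T)
   = [ln(583.9503/549.1723) + (0.0105 + 0.5·0.3801²)·4.6910] / (0.3801·√4.6910)
   = [0.061404 + 0.388124] / 0.823248 = 0.546042
d₂ = d₁ − σ√T = 0.546042 − 0.823248 = -0.277206
risk-neutral PD = N(−d₂) = N(0.277206) = 0.609189

PD=0.6092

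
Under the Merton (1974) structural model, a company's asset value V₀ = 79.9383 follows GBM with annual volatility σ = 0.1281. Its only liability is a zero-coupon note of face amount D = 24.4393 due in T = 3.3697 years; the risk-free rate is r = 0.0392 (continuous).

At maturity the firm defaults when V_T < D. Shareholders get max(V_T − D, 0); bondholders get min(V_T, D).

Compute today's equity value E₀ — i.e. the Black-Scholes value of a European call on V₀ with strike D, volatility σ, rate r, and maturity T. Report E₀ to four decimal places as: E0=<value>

E0=58.5231

d₁ = [ln(V₀/D) + (r + σ²/2)T] / (σ√T)
   = [ln(79.9383/24.4393) + (0.0392 + 0.5·0.1281²)·3.3697] / (0.1281·√3.3697)
   = [1.185063 + 0.159740] / 0.235150 = 5.718917
d₂ = d₁ − σ√T = 5.718917 − 0.235150 = 5.483767
N(d₁) = 1.000000,  N(d₂) = 1.000000,  e^(−rT) = 0.876260
E₀ = V₀·N(d₁) − D·e^(−rT)·N(d₂)
   = 79.9383·1.000000 − 24.4393·0.876260·1.000000 = 58.523115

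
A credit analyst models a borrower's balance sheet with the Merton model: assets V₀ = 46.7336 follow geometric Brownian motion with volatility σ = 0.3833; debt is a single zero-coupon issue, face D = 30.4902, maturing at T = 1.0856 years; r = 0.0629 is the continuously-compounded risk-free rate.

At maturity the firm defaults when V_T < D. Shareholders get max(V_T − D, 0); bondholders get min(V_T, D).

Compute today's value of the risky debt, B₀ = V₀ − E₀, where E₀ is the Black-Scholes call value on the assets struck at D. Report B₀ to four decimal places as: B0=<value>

B0=27.7358

d₁ = [ln(V₀/D) + (r + σ²/2)T] / (σ√T)
   = [ln(46.7336/30.4902) + (0.0629 + 0.5·0.3833²)·1.0856] / (0.3833·√1.0856)
   = [0.427058 + 0.148032] / 0.399368 = 1.439998
d₂ = d₁ − σ√T = 1.439998 − 0.399368 = 1.040630
N(d₁) = 0.925066,  N(d₂) = 0.850976,  e^(−rT) = 0.933995
E₀ = V₀·N(d₁) − D·e^(−rT)·N(d₂)
   = 46.7336·0.925066 − 30.4902·0.933995·0.850976 = 18.997825
B₀ = V₀ − E₀ = 46.7336 − 18.997825 = 27.735775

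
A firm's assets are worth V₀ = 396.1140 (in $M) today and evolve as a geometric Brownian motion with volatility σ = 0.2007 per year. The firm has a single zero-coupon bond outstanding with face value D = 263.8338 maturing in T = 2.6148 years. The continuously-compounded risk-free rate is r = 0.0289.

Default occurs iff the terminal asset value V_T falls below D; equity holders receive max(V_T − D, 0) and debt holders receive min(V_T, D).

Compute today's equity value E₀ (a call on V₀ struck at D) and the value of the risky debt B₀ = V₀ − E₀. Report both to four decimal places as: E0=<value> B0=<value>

d₁ = [ln(V₀/D) + (r + σ²/2)T] / (σ√T)
   = [ln(396.1140/263.8338) + (0.0289 + 0.5·0.2007²)·2.6148] / (0.2007·√2.6148)
   = [0.406383 + 0.128230] / 0.324539 = 1.647301
d₂ = d₁ − σ√T = 1.647301 − 0.324539 = 1.322762
N(d₁) = 0.950252,  N(d₂) = 0.907043,  e^(−rT) = 0.927217
E₀ = V₀·N(d₁) − D·e^(−rT)·N(d₂)
   = 396.1140·0.950252 − 263.8338·0.927217·0.907043 = 154.517151
B₀ = V₀ − E₀ = 396.1140 − 154.517151 = 241.596849

E0=154.5172 B0=241.5968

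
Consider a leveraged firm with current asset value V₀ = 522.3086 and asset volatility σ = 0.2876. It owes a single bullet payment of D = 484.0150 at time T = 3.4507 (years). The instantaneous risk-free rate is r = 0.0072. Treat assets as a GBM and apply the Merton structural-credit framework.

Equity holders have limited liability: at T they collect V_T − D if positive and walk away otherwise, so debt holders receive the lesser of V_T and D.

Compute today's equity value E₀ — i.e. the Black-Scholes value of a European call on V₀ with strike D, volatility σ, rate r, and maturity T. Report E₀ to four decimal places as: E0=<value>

d₁ = [ln(V₀/D) + (r + σ²/2)T] / (σ√T)
   = [ln(522.3086/484.0150) + (0.0072 + 0.5·0.2876²)·3.4507] / (0.2876·√3.4507)
   = [0.076143 + 0.167555] / 0.534247 = 0.456152
d₂ = d₁ − σ√T = 0.456152 − 0.534247 = -0.078096
N(d₁) = 0.675860,  N(d₂) = 0.468876,  e^(−rT) = 0.975461
E₀ = V₀·N(d₁) − D·e^(−rT)·N(d₂)
   = 522.3086·0.675860 − 484.0150·0.975461·0.468876 = 131.633214

E0=131.6332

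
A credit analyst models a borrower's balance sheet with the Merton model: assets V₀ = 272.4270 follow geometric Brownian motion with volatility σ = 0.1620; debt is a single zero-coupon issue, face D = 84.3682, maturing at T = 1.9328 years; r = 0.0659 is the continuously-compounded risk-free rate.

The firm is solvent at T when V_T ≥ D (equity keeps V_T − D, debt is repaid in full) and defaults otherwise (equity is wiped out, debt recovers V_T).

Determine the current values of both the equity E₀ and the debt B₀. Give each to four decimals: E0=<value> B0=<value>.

E0=198.1487 B0=74.2783

d₁ = [ln(V₀/D) + (r + σ²/2)T] / (σ√T)
   = [ln(272.4270/84.3682) + (0.0659 + 0.5·0.1620²)·1.9328] / (0.1620·√1.9328)
   = [1.172180 + 0.152734] / 0.225221 = 5.882733
d₂ = d₁ − σ√T = 5.882733 − 0.225221 = 5.657513
N(d₁) = 1.000000,  N(d₂) = 1.000000,  e^(−rT) = 0.880407
E₀ = V₀·N(d₁) − D·e^(−rT)·N(d₂)
   = 272.4270·1.000000 − 84.3682·0.880407·1.000000 = 198.148686
B₀ = V₀ − E₀ = 272.4270 − 198.148686 = 74.278314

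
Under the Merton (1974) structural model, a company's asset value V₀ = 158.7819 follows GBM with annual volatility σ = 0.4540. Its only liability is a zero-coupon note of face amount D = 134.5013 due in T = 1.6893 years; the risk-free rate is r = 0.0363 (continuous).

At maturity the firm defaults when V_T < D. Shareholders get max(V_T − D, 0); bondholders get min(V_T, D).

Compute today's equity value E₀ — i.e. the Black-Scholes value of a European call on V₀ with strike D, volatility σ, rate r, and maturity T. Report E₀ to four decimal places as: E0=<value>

d₁ = [ln(V₀/D) + (r + σ²/2)T] / (σ√T)
   = [ln(158.7819/134.5013) + (0.0363 + 0.5·0.4540²)·1.6893] / (0.4540·√1.6893)
   = [0.165958 + 0.235417] / 0.590078 = 0.680207
d₂ = d₁ − σ√T = 0.680207 − 0.590078 = 0.090129
N(d₁) = 0.751813,  N(d₂) = 0.535908,  e^(−rT) = 0.940521
E₀ = V₀·N(d₁) − D·e^(−rT)·N(d₂)
   = 158.7819·0.751813 − 134.5013·0.940521·0.535908 = 51.581339

E0=51.5813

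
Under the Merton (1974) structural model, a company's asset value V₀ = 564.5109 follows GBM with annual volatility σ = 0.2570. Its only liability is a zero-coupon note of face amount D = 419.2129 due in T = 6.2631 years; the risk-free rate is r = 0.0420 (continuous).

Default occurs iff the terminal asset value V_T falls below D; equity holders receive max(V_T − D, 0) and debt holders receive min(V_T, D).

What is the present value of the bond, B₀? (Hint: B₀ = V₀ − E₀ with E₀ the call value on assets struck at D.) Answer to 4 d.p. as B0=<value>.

B0=294.1336

d₁ = [ln(V₀/D) + (r + σ²/2)T] / (σ√T)
   = [ln(564.5109/419.2129) + (0.0420 + 0.5·0.2570²)·6.2631] / (0.2570·√6.2631)
   = [0.297581 + 0.469886] / 0.643173 = 1.193251
d₂ = d₁ − σ√T = 1.193251 − 0.643173 = 0.550078
N(d₁) = 0.883614,  N(d₂) = 0.708867,  e^(−rT) = 0.768703
E₀ = V₀·N(d₁) − D·e^(−rT)·N(d₂)
   = 564.5109·0.883614 − 419.2129·0.768703·0.708867 = 270.377337
B₀ = V₀ − E₀ = 564.5109 − 270.377337 = 294.133563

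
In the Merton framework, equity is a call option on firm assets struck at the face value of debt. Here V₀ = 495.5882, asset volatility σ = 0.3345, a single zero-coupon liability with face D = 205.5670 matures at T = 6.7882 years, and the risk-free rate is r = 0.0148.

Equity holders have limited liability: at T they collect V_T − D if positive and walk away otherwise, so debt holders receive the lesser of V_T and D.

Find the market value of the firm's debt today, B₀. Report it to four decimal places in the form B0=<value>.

B0=169.6897

d₁ = [ln(V₀/D) + (r + σ²/2)T] / (σ√T)
   = [ln(495.5882/205.5670) + (0.0148 + 0.5·0.3345²)·6.7882] / (0.3345·√6.7882)
   = [0.879973 + 0.480232] / 0.871512 = 1.560742
d₂ = d₁ − σ√T = 1.560742 − 0.871512 = 0.689230
N(d₁) = 0.940708,  N(d₂) = 0.754661,  e^(−rT) = 0.904416
E₀ = V₀·N(d₁) − D·e^(−rT)·N(d₂)
   = 495.5882·0.940708 − 205.5670·0.904416·0.754661 = 325.898489
B₀ = V₀ − E₀ = 495.5882 − 325.898489 = 169.689711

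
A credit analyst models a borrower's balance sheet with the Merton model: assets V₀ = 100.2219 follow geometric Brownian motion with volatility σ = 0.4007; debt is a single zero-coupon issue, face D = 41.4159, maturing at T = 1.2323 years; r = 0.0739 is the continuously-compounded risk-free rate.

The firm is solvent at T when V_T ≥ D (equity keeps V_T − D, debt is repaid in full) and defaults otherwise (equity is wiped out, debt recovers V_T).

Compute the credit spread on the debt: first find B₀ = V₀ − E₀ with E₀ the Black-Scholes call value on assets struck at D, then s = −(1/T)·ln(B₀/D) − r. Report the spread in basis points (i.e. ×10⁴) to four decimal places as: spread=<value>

spread=28.8963

d₁ = [ln(V₀/D) + (r + σ²/2)T] / (σ√T)
   = [ln(100.2219/41.4159) + (0.0739 + 0.5·0.4007²)·1.2323] / (0.4007·√1.2323)
   = [0.883722 + 0.189996] / 0.444813 = 2.413864
d₂ = d₁ − σ√T = 2.413864 − 0.444813 = 1.969051
N(d₁) = 0.992108,  N(d₂) = 0.975526,  e^(−rT) = 0.912957
E₀ = V₀·N(d₁) − D·e^(−rT)·N(d₂)
   = 100.2219·0.992108 − 41.4159·0.912957·0.975526 = 62.545383
B₀ = V₀ − E₀ = 100.2219 − 62.545383 = 37.676517
spread = −(1/T)·ln(B₀/D) − r = −(1/1.2323)·ln(37.676517/41.4159) − 0.0739 = 0.00288963
in basis points: 0.00288963 × 10⁴ = 28.8963 bp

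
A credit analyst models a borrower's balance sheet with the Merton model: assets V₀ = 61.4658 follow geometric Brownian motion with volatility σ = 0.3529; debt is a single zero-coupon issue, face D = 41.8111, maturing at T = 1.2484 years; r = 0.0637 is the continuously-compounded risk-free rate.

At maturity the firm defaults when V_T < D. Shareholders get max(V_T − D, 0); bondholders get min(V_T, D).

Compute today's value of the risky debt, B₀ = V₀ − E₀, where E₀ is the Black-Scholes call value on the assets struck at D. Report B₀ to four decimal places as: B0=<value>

d₁ = [ln(V₀/D) + (r + σ²/2)T] / (σ√T)
   = [ln(61.4658/41.8111) + (0.0637 + 0.5·0.3529²)·1.2484] / (0.3529·√1.2484)
   = [0.385319 + 0.157260] / 0.394302 = 1.376051
d₂ = d₁ − σ√T = 1.376051 − 0.394302 = 0.981749
N(d₁) = 0.915597,  N(d₂) = 0.836888,  e^(−rT) = 0.923557
E₀ = V₀·N(d₁) − D·e^(−rT)·N(d₂)
   = 61.4658·0.915597 − 41.8111·0.923557·0.836888 = 23.961529
B₀ = V₀ − E₀ = 61.4658 − 23.961529 = 37.504271

B0=37.5043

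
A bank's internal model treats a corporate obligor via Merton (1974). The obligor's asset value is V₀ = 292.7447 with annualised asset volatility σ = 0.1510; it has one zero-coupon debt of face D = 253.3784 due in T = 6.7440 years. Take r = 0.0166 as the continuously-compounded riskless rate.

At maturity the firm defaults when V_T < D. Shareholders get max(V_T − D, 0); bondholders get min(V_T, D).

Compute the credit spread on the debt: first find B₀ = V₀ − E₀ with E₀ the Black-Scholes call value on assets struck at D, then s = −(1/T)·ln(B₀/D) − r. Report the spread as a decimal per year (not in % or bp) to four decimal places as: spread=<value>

spread=0.0105

d₁ = [ln(V₀/D) + (r + σ²/2)T] / (σ√T)
   = [ln(292.7447/253.3784) + (0.0166 + 0.5·0.1510²)·6.7440] / (0.1510·√6.7440)
   = [0.144417 + 0.188835] / 0.392135 = 0.849840
d₂ = d₁ − σ√T = 0.849840 − 0.392135 = 0.457705
N(d₁) = 0.802293,  N(d₂) = 0.676418,  e^(−rT) = 0.894089
E₀ = V₀·N(d₁) − D·e^(−rT)·N(d₂)
   = 292.7447·0.802293 − 253.3784·0.894089·0.676418 = 81.629483
B₀ = V₀ − E₀ = 292.7447 − 81.629483 = 211.115217
spread = −(1/T)·ln(B₀/D) − r = −(1/6.7440)·ln(211.115217/253.3784) − 0.0166 = 0.01045812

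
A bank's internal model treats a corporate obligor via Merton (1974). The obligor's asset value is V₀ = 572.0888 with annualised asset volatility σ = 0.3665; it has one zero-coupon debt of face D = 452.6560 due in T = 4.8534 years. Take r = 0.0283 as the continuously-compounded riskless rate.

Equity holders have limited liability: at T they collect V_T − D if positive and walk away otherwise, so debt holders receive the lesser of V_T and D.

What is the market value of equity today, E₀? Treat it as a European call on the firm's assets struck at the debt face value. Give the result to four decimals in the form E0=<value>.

d₁ = [ln(V₀/D) + (r + σ²/2)T] / (σ√T)
   = [ln(572.0888/452.6560) + (0.0283 + 0.5·0.3665²)·4.8534] / (0.3665·√4.8534)
   = [0.234162 + 0.463311] / 0.807415 = 0.863834
d₂ = d₁ − σ√T = 0.863834 − 0.807415 = 0.056419
N(d₁) = 0.806160,  N(d₂) = 0.522496,  e^(−rT) = 0.871664
E₀ = V₀·N(d₁) − D·e^(−rT)·N(d₂)
   = 572.0888·0.806160 − 452.6560·0.871664·0.522496 = 255.037347

E0=255.0373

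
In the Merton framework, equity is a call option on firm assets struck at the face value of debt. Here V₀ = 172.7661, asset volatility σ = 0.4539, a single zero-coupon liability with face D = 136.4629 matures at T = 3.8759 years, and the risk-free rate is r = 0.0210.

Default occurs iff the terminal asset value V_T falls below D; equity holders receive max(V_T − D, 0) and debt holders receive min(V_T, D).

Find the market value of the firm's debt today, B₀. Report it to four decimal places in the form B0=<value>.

d₁ = [ln(V₀/D) + (r + σ²/2)T] / (σ√T)
   = [ln(172.7661/136.4629) + (0.0210 + 0.5·0.4539²)·3.8759] / (0.4539·√3.8759)
   = [0.235886 + 0.480660] / 0.893607 = 0.801859
d₂ = d₁ − σ√T = 0.801859 − 0.893607 = -0.091748
N(d₁) = 0.788683,  N(d₂) = 0.463449,  e^(−rT) = 0.921831
E₀ = V₀·N(d₁) − D·e^(−rT)·N(d₂)
   = 172.7661·0.788683 − 136.4629·0.921831·0.463449 = 77.957739
B₀ = V₀ − E₀ = 172.7661 − 77.957739 = 94.808361

B0=94.8084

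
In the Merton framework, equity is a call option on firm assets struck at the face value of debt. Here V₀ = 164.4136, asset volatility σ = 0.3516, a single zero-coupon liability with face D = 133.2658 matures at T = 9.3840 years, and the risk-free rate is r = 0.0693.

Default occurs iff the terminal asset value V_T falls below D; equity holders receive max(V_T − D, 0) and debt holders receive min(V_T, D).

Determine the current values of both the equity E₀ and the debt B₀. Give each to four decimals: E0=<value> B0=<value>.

d₁ = [ln(V₀/D) + (r + σ²/2)T] / (σ√T)
   = [ln(164.4136/133.2658) + (0.0693 + 0.5·0.3516²)·9.3840] / (0.3516·√9.3840)
   = [0.210040 + 1.230348] / 1.077067 = 1.337324
d₂ = d₁ − σ√T = 1.337324 − 1.077067 = 0.260256
N(d₁) = 0.909442,  N(d₂) = 0.602667,  e^(−rT) = 0.521883
E₀ = V₀·N(d₁) − D·e^(−rT)·N(d₂)
   = 164.4136·0.909442 − 133.2658·0.521883·0.602667 = 107.609545
B₀ = V₀ − E₀ = 164.4136 − 107.609545 = 56.804055

E0=107.6095 B0=56.8041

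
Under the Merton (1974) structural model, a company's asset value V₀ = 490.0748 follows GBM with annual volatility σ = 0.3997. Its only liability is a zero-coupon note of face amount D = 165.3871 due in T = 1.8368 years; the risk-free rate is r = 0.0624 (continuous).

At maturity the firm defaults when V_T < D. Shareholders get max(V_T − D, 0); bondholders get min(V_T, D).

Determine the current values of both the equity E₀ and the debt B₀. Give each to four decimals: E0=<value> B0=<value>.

E0=343.2563 B0=146.8185

d₁ = [ln(V₀/D) + (r + σ²/2)T] / (σ√T)
   = [ln(490.0748/165.3871) + (0.0624 + 0.5·0.3997²)·1.8368] / (0.3997·√1.8368)
   = [1.086269 + 0.261340] / 0.541708 = 2.487705
d₂ = d₁ − σ√T = 2.487705 − 0.541708 = 1.945997
N(d₁) = 0.993571,  N(d₂) = 0.974172,  e^(−rT) = 0.891708
E₀ = V₀·N(d₁) − D·e^(−rT)·N(d₂)
   = 490.0748·0.993571 − 165.3871·0.891708·0.974172 = 343.256280
B₀ = V₀ − E₀ = 490.0748 − 343.256280 = 146.818520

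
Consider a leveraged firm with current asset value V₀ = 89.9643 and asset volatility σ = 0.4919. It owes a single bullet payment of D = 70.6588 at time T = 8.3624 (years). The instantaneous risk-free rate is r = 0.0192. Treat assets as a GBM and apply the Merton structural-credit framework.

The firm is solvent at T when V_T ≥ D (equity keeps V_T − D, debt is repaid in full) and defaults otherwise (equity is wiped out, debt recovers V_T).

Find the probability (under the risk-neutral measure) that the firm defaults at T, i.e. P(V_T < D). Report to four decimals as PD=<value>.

PD=0.6659

d₁ = [ln(V₀/D) + (r + σ²/2)T] / (σ√T)
   = [ln(89.9643/70.6588) + (0.0192 + 0.5·0.4919²)·8.3624] / (0.4919·√8.3624)
   = [0.241550 + 1.172265] / 1.422467 = 0.993917
d₂ = d₁ − σ√T = 0.993917 − 1.422467 = -0.428550
risk-neutral PD = N(−d₂) = N(0.428550) = 0.665875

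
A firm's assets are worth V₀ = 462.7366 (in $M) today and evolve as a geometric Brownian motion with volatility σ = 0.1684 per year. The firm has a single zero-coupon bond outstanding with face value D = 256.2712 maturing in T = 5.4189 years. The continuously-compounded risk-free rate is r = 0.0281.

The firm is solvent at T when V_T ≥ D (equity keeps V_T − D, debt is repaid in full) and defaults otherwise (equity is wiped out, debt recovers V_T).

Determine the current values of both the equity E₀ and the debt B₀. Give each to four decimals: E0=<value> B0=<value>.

E0=244.0395 B0=218.6971

d₁ = [ln(V₀/D) + (r + σ²/2)T] / (σ√T)
   = [ln(462.7366/256.2712) + (0.0281 + 0.5·0.1684²)·5.4189] / (0.1684·√5.4189)
   = [0.590922 + 0.229107] / 0.392010 = 2.091855
d₂ = d₁ − σ√T = 2.091855 − 0.392010 = 1.699844
N(d₁) = 0.981774,  N(d₂) = 0.955420,  e^(−rT) = 0.858755
E₀ = V₀·N(d₁) − D·e^(−rT)·N(d₂)
   = 462.7366·0.981774 − 256.2712·0.858755·0.955420 = 244.039522
B₀ = V₀ − E₀ = 462.7366 − 244.039522 = 218.697078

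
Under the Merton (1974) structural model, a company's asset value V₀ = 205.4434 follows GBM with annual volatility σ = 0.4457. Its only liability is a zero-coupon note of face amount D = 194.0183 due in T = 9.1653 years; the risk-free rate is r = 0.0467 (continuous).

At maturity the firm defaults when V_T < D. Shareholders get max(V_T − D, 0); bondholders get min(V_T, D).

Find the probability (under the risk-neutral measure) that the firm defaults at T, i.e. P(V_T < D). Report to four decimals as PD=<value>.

PD=0.6236

d₁ = [ln(V₀/D) + (r + σ²/2)T] / (σ√T)
   = [ln(205.4434/194.0183) + (0.0467 + 0.5·0.4457²)·9.1653] / (0.4457·√9.1653)
   = [0.057218 + 1.338356] / 1.349323 = 1.034277
d₂ = d₁ − σ√T = 1.034277 − 1.349323 = -0.315046
risk-neutral PD = N(−d₂) = N(0.315046) = 0.623637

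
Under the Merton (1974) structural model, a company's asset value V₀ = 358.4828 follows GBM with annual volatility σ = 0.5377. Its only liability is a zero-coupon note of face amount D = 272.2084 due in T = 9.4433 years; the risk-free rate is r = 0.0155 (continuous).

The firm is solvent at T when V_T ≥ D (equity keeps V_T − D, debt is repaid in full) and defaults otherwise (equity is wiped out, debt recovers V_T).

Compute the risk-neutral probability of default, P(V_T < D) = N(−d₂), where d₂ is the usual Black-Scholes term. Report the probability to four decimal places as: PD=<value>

d₁ = [ln(V₀/D) + (r + σ²/2)T] / (σ√T)
   = [ln(358.4828/272.2084) + (0.0155 + 0.5·0.5377²)·9.4433] / (0.5377·√9.4433)
   = [0.275313 + 1.511501] / 1.652350 = 1.081377
d₂ = d₁ − σ√T = 1.081377 − 1.652350 = -0.570972
risk-neutral PD = N(−d₂) = N(0.570972) = 0.715991

PD=0.7160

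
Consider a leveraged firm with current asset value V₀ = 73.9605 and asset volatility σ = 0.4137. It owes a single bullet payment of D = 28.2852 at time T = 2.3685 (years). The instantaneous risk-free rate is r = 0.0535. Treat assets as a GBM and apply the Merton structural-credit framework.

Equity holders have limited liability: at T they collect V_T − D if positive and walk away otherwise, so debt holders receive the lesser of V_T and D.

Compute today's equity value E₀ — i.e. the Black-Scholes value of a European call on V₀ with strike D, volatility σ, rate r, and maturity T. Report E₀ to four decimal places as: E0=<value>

E0=49.5127

d₁ = [ln(V₀/D) + (r + σ²/2)T] / (σ√T)
   = [ln(73.9605/28.2852) + (0.0535 + 0.5·0.4137²)·2.3685] / (0.4137·√2.3685)
   = [0.961192 + 0.329396] / 0.636681 = 2.027056
d₂ = d₁ − σ√T = 2.027056 − 0.636681 = 1.390374
N(d₁) = 0.978672,  N(d₂) = 0.917792,  e^(−rT) = 0.880985
E₀ = V₀·N(d₁) − D·e^(−rT)·N(d₂)
   = 73.9605·0.978672 − 28.2852·0.880985·0.917792 = 49.512727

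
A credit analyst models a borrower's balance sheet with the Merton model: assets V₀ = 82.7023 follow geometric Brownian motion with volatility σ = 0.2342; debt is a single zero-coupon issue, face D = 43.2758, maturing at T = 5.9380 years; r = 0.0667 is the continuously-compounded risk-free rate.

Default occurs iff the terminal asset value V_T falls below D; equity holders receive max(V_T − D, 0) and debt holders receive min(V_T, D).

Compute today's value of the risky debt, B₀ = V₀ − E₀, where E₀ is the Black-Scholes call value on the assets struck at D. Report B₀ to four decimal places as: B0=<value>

B0=28.7627

d₁ = [ln(V₀/D) + (r + σ²/2)T] / (σ√T)
   = [ln(82.7023/43.2758) + (0.0667 + 0.5·0.2342²)·5.9380] / (0.2342·√5.9380)
   = [0.647654 + 0.558913] / 0.570699 = 2.114192
d₂ = d₁ − σ√T = 2.114192 − 0.570699 = 1.543493
N(d₁) = 0.982751,  N(d₂) = 0.938644,  e^(−rT) = 0.672963
E₀ = V₀·N(d₁) − D·e^(−rT)·N(d₂)
   = 82.7023·0.982751 − 43.2758·0.672963·0.938644 = 53.939570
B₀ = V₀ − E₀ = 82.7023 − 53.939570 = 28.762730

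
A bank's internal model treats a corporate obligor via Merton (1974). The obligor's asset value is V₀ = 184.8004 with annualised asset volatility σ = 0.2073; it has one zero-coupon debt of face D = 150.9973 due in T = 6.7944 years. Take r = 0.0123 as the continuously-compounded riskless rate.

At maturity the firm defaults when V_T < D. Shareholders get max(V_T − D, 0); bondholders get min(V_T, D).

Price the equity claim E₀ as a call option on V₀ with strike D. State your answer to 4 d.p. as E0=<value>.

E0=61.9768

d₁ = [ln(V₀/D) + (r + σ²/2)T] / (σ√T)
   = [ln(184.8004/150.9973) + (0.0123 + 0.5·0.2073²)·6.7944] / (0.2073·√6.7944)
   = [0.202014 + 0.229560] / 0.540350 = 0.798695
d₂ = d₁ − σ√T = 0.798695 − 0.540350 = 0.258345
N(d₁) = 0.787766,  N(d₂) = 0.601930,  e^(−rT) = 0.919826
E₀ = V₀·N(d₁) − D·e^(−rT)·N(d₂)
   = 184.8004·0.787766 − 150.9973·0.919826·0.601930 = 61.976788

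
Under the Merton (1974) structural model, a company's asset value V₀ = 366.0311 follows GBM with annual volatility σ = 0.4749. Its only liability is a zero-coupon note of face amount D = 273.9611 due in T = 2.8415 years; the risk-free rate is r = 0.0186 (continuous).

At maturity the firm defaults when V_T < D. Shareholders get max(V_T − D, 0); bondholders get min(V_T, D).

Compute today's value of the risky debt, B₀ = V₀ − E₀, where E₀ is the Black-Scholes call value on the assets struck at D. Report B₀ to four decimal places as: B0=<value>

B0=207.3866

d₁ = [ln(V₀/D) + (r + σ²/2)T] / (σ√T)
   = [ln(366.0311/273.9611) + (0.0186 + 0.5·0.4749²)·2.8415] / (0.4749·√2.8415)
   = [0.289732 + 0.373274] / 0.800527 = 0.828212
d₂ = d₁ − σ√T = 0.828212 − 0.800527 = 0.027685
N(d₁) = 0.796225,  N(d₂) = 0.511043,  e^(−rT) = 0.948520
E₀ = V₀·N(d₁) − D·e^(−rT)·N(d₂)
   = 366.0311·0.796225 − 273.9611·0.948520·0.511043 = 158.644488
B₀ = V₀ − E₀ = 366.0311 − 158.644488 = 207.386612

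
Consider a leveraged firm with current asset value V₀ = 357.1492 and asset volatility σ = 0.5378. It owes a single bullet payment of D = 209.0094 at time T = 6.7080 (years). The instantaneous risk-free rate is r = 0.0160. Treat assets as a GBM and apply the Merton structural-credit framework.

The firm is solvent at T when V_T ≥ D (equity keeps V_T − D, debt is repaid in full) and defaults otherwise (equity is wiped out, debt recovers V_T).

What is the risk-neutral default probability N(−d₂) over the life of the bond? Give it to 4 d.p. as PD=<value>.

d₁ = [ln(V₀/D) + (r + σ²/2)T] / (σ√T)
   = [ln(357.1492/209.0094) + (0.0160 + 0.5·0.5378²)·6.7080] / (0.5378·√6.7080)
   = [0.535774 + 1.077402] / 1.392892 = 1.158149
d₂ = d₁ − σ√T = 1.158149 − 1.392892 = -0.234743
risk-neutral PD = N(−d₂) = N(0.234743) = 0.592796

PD=0.5928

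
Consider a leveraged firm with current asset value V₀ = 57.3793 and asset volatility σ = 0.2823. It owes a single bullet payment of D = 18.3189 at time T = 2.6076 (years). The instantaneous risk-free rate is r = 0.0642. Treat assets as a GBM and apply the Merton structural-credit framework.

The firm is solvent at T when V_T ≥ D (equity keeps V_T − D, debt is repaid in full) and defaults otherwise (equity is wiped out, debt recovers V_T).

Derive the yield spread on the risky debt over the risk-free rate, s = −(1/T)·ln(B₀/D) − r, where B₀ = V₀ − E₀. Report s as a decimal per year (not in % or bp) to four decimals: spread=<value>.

spread=0.0002

d₁ = [ln(V₀/D) + (r + σ²/2)T] / (σ√T)
   = [ln(57.3793/18.3189) + (0.0642 + 0.5·0.2823²)·2.6076] / (0.2823·√2.6076)
   = [1.141750 + 0.271312] / 0.455860 = 3.099773
d₂ = d₁ − σ√T = 3.099773 − 0.455860 = 2.643914
N(d₁) = 0.999032,  N(d₂) = 0.995902,  e^(−rT) = 0.845854
E₀ = V₀·N(d₁) − D·e^(−rT)·N(d₂)
   = 57.3793·0.999032 − 18.3189·0.845854·0.995902 = 41.892107
B₀ = V₀ − E₀ = 57.3793 − 41.892107 = 15.487193
spread = −(1/T)·ln(B₀/D) − r = −(1/2.6076)·ln(15.487193/18.3189) − 0.0642 = 0.00019634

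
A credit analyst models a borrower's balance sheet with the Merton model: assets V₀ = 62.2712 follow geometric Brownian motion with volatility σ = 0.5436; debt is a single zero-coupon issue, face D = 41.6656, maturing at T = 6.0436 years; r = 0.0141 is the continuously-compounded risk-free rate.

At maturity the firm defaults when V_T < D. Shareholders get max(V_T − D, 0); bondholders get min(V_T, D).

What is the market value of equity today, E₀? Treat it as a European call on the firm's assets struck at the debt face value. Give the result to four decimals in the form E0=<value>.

E0=38.3102

d₁ = [ln(V₀/D) + (r + σ²/2)T] / (σ√T)
   = [ln(62.2712/41.6656) + (0.0141 + 0.5·0.5436²)·6.0436] / (0.5436·√6.0436)
   = [0.401823 + 0.978160] / 1.336372 = 1.032634
d₂ = d₁ − σ√T = 1.032634 − 1.336372 = -0.303738
N(d₁) = 0.849112,  N(d₂) = 0.380664,  e^(−rT) = 0.918315
E₀ = V₀·N(d₁) − D·e^(−rT)·N(d₂)
   = 62.2712·0.849112 − 41.6656·0.918315·0.380664 = 38.310232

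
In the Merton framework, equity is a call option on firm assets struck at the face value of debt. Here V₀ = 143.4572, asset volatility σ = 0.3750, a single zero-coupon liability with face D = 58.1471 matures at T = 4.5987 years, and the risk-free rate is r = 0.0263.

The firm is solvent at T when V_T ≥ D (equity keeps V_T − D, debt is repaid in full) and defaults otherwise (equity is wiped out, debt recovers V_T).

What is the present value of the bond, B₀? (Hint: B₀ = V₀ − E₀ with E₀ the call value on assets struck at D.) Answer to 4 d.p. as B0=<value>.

d₁ = [ln(V₀/D) + (r + σ²/2)T] / (σ√T)
   = [ln(143.4572/58.1471) + (0.0263 + 0.5·0.3750²)·4.5987] / (0.3750·√4.5987)
   = [0.903061 + 0.444292] / 0.804172 = 1.675454
d₂ = d₁ − σ√T = 1.675454 − 0.804172 = 0.871282
N(d₁) = 0.953077,  N(d₂) = 0.808200,  e^(−rT) = 0.886082
E₀ = V₀·N(d₁) − D·e^(−rT)·N(d₂)
   = 143.4572·0.953077 − 58.1471·0.886082·0.808200 = 95.084850
B₀ = V₀ − E₀ = 143.4572 − 95.084850 = 48.372350

B0=48.3723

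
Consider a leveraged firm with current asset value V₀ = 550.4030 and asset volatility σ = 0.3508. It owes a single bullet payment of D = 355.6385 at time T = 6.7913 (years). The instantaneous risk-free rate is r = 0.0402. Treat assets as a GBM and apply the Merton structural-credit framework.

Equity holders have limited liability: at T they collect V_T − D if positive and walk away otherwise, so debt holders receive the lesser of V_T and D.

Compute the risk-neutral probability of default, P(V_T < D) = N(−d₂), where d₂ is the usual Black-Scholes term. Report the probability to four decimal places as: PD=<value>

PD=0.3748

d₁ = [ln(V₀/D) + (r + σ²/2)T] / (σ√T)
   = [ln(550.4030/355.6385) + (0.0402 + 0.5·0.3508²)·6.7913] / (0.3508·√6.7913)
   = [0.436736 + 0.690881] / 0.914189 = 1.233462
d₂ = d₁ − σ√T = 1.233462 − 0.914189 = 0.319272
risk-neutral PD = N(−d₂) = N(-0.319272) = 0.374760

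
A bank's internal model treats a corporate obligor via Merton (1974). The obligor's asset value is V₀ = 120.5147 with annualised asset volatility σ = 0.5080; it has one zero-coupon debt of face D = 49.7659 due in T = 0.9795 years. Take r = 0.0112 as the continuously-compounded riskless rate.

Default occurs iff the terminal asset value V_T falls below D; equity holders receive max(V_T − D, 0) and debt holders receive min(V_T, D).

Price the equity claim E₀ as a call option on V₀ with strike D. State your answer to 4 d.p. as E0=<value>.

d₁ = [ln(V₀/D) + (r + σ²/2)T] / (σ√T)
   = [ln(120.5147/49.7659) + (0.0112 + 0.5·0.5080²)·0.9795] / (0.5080·√0.9795)
   = [0.884442 + 0.137357] / 0.502766 = 2.032355
d₂ = d₁ − σ√T = 2.032355 − 0.502766 = 1.529589
N(d₁) = 0.978941,  N(d₂) = 0.936941,  e^(−rT) = 0.989090
E₀ = V₀·N(d₁) − D·e^(−rT)·N(d₂)
   = 120.5147·0.978941 − 49.7659·0.989090·0.936941 = 71.857827

E0=71.8578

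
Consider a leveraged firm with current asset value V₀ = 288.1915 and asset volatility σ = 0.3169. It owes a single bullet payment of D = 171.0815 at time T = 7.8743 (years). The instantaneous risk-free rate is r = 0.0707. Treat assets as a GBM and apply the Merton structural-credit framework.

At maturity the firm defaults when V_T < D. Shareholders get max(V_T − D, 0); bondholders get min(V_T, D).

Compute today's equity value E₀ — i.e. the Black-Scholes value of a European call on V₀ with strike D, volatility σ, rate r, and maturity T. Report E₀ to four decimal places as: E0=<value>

E0=197.7937

d₁ = [ln(V₀/D) + (r + σ²/2)T] / (σ√T)
   = [ln(288.1915/171.0815) + (0.0707 + 0.5·0.3169²)·7.8743] / (0.3169·√7.8743)
   = [0.521485 + 0.952104] / 0.889259 = 1.657098
d₂ = d₁ − σ√T = 1.657098 − 0.889259 = 0.767839
N(d₁) = 0.951250,  N(d₂) = 0.778709,  e^(−rT) = 0.573090
E₀ = V₀·N(d₁) − D·e^(−rT)·N(d₂)
   = 288.1915·0.951250 − 171.0815·0.573090·0.778709 = 197.793690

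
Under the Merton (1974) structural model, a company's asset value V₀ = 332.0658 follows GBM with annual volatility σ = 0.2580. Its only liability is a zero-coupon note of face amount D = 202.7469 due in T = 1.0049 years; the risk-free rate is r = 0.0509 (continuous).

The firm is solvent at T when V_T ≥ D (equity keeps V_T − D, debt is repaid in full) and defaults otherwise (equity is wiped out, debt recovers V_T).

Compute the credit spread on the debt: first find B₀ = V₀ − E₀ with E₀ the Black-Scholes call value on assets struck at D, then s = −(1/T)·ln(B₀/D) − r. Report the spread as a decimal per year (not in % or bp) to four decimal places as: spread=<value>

spread=0.0021

d₁ = [ln(V₀/D) + (r + σ²/2)T] / (σ√T)
   = [ln(332.0658/202.7469) + (0.0509 + 0.5·0.2580²)·1.0049] / (0.2580·√1.0049)
   = [0.493375 + 0.084594] / 0.258631 = 2.234722
d₂ = d₁ − σ√T = 2.234722 − 0.258631 = 1.976091
N(d₁) = 0.987282,  N(d₂) = 0.975928,  e^(−rT) = 0.950137
E₀ = V₀·N(d₁) − D·e^(−rT)·N(d₂)
   = 332.0658·0.987282 − 202.7469·0.950137·0.975928 = 139.842596
B₀ = V₀ − E₀ = 332.0658 − 139.842596 = 192.223204
spread = −(1/T)·ln(B₀/D) − r = −(1/1.0049)·ln(192.223204/202.7469) − 0.0509 = 0.00214128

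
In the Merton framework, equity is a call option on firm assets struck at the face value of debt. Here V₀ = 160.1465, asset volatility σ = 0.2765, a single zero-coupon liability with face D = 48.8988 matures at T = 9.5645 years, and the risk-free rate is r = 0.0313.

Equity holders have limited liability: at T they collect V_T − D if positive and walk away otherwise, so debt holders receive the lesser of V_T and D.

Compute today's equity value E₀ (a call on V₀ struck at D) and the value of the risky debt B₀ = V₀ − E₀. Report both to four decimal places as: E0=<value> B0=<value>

d₁ = [ln(V₀/D) + (r + σ²/2)T] / (σ√T)
   = [ln(160.1465/48.8988) + (0.0313 + 0.5·0.2765²)·9.5645] / (0.2765·√9.5645)
   = [1.186336 + 0.664983] / 0.855118 = 2.164985
d₂ = d₁ − σ√T = 2.164985 − 0.855118 = 1.309867
N(d₁) = 0.984806,  N(d₂) = 0.904880,  e^(−rT) = 0.741286
E₀ = V₀·N(d₁) − D·e^(−rT)·N(d₂)
   = 160.1465·0.984806 − 48.8988·0.741286·0.904880 = 124.913101
B₀ = V₀ − E₀ = 160.1465 − 124.913101 = 35.233399

E0=124.9131 B0=35.2334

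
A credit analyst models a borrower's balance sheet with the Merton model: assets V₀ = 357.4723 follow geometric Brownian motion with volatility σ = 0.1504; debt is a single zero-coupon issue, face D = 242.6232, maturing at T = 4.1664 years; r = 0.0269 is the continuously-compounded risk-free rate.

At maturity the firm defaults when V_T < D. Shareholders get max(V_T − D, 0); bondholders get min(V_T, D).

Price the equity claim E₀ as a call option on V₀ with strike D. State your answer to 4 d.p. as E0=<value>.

d₁ = [ln(V₀/D) + (r + σ²/2)T] / (σ√T)
   = [ln(357.4723/242.6232) + (0.0269 + 0.5·0.1504²)·4.1664] / (0.1504·√4.1664)
   = [0.387548 + 0.159198] / 0.306993 = 1.780975
d₂ = d₁ − σ√T = 1.780975 − 0.306993 = 1.473982
N(d₁) = 0.962542,  N(d₂) = 0.929757,  e^(−rT) = 0.893976
E₀ = V₀·N(d₁) − D·e^(−rT)·N(d₂)
   = 357.4723·0.962542 − 242.6232·0.893976·0.929757 = 142.418354

E0=142.4184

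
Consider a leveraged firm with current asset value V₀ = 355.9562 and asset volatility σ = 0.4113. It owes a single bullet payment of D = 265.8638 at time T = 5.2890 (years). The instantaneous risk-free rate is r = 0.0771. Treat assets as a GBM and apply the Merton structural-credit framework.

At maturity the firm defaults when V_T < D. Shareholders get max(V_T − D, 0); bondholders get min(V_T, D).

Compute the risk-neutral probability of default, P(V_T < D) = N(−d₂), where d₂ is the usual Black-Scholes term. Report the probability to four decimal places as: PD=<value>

PD=0.3949

d₁ = [ln(V₀/D) + (r + σ²/2)T] / (σ√T)
   = [ln(355.9562/265.8638) + (0.0771 + 0.5·0.4113²)·5.2890] / (0.4113·√5.2890)
   = [0.291824 + 0.855146] / 0.945901 = 1.212569
d₂ = d₁ − σ√T = 1.212569 − 0.945901 = 0.266668
risk-neutral PD = N(−d₂) = N(-0.266668) = 0.394862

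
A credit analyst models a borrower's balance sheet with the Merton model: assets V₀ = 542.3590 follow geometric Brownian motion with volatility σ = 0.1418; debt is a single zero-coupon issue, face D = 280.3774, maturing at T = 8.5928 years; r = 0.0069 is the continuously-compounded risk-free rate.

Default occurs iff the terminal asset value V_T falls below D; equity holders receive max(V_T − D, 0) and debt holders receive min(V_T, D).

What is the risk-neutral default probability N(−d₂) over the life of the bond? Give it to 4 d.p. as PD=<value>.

PD=0.0640

d₁ = [ln(V₀/D) + (r + σ²/2)T] / (σ√T)
   = [ln(542.3590/280.3774) + (0.0069 + 0.5·0.1418²)·8.5928] / (0.1418·√8.5928)
   = [0.659792 + 0.145679] / 0.415665 = 1.937787
d₂ = d₁ − σ√T = 1.937787 − 0.415665 = 1.522122
risk-neutral PD = N(−d₂) = N(-1.522122) = 0.063989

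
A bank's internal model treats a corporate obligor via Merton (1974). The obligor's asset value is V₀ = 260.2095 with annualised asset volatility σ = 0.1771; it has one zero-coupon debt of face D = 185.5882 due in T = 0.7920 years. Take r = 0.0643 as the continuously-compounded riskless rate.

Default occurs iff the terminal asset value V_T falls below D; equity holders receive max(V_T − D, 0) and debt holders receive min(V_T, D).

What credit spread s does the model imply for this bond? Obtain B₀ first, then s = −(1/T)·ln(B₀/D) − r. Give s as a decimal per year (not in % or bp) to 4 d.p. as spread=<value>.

spread=0.0005

d₁ = [ln(V₀/D) + (r + σ²/2)T] / (σ√T)
   = [ln(260.2095/185.5882) + (0.0643 + 0.5·0.1771²)·0.7920] / (0.1771·√0.7920)
   = [0.337957 + 0.063346] / 0.157609 = 2.546191
d₂ = d₁ − σ√T = 2.546191 − 0.157609 = 2.388582
N(d₁) = 0.994555,  N(d₂) = 0.991543,  e^(−rT) = 0.950349
E₀ = V₀·N(d₁) − D·e^(−rT)·N(d₂)
   = 260.2095·0.994555 − 185.5882·0.950349·0.991543 = 83.910508
B₀ = V₀ − E₀ = 260.2095 − 83.910508 = 176.298992
spread = −(1/T)·ln(B₀/D) − r = −(1/0.7920)·ln(176.298992/185.5882) − 0.0643 = 0.00053443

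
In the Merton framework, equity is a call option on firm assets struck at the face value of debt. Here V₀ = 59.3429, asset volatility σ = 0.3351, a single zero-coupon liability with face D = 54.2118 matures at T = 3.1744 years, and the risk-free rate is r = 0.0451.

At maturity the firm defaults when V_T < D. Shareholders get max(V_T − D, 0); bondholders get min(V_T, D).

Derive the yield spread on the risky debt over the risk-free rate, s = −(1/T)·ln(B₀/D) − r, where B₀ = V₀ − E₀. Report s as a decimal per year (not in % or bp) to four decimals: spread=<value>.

spread=0.0525

d₁ = [ln(V₀/D) + (r + σ²/2)T] / (σ√T)
   = [ln(59.3429/54.2118) + (0.0451 + 0.5·0.3351²)·3.1744] / (0.3351·√3.1744)
   = [0.090434 + 0.321395] / 0.597043 = 0.689782
d₂ = d₁ − σ√T = 0.689782 − 0.597043 = 0.092740
N(d₁) = 0.754834,  N(d₂) = 0.536945,  e^(−rT) = 0.866611
E₀ = V₀·N(d₁) − D·e^(−rT)·N(d₂)
   = 59.3429·0.754834 − 54.2118·0.866611·0.536945 = 19.568114
B₀ = V₀ − E₀ = 59.3429 − 19.568114 = 39.774786
spread = −(1/T)·ln(B₀/D) − r = −(1/3.1744)·ln(39.774786/54.2118) − 0.0451 = 0.05245084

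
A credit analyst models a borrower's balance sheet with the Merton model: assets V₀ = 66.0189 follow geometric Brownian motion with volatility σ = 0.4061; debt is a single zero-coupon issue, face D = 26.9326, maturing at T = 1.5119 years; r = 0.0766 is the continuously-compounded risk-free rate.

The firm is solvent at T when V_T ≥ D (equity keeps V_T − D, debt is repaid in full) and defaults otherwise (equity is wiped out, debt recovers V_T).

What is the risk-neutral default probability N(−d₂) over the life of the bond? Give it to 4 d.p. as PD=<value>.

PD=0.0377

d₁ = [ln(V₀/D) + (r + σ²/2)T] / (σ√T)
   = [ln(66.0189/26.9326) + (0.0766 + 0.5·0.4061²)·1.5119] / (0.4061·√1.5119)
   = [0.896604 + 0.240481] / 0.499338 = 2.277184
d₂ = d₁ − σ√T = 2.277184 − 0.499338 = 1.777846
risk-neutral PD = N(−d₂) = N(-1.777846) = 0.037715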